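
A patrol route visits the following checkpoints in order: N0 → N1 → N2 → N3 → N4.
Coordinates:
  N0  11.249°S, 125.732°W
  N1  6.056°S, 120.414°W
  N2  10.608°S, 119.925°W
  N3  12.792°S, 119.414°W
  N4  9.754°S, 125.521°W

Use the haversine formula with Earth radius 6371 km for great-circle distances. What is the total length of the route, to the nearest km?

2326 km

Leg distances:
N0→N1: 821.5 km  (cumulative 821.5 km)
N1→N2: 509.0 km  (cumulative 1330.6 km)
N2→N3: 249.1 km  (cumulative 1579.7 km)
N3→N4: 746.7 km  (cumulative 2326.4 km)
Total route length ≈ 2326 km.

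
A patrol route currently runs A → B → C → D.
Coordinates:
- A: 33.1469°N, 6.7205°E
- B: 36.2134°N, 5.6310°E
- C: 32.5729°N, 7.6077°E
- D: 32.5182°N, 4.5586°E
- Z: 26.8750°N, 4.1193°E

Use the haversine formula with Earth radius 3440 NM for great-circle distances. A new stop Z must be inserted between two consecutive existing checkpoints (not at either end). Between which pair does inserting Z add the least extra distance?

between C and D

Added distance for inserting Z between each consecutive pair:
A–B: 774.2 NM
B–C: 713.8 NM
C–D: 572.6 NM
Smallest added distance is 572.6 NM, inserting between C and D.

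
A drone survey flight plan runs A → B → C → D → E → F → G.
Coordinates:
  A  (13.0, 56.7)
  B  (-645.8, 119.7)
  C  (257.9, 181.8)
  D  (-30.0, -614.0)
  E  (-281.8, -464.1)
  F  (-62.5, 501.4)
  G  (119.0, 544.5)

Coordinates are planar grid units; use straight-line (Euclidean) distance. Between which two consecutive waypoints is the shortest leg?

Leg distances:
A→B: 661.8
B→C: 905.8
C→D: 846.3
D→E: 293.0
E→F: 990.1
F→G: 186.5
The shortest leg is F–G at 186.5.

F–G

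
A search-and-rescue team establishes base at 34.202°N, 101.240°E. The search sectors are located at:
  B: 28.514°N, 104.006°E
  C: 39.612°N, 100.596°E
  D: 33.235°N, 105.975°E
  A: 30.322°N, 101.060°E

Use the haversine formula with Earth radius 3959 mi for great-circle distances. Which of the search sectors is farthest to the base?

Distances from the base (34.202°N, 101.240°E):
B: 425.5 mi
C: 375.5 mi
D: 280.2 mi
A: 268.3 mi
The farthest is B at 425.5 mi.

B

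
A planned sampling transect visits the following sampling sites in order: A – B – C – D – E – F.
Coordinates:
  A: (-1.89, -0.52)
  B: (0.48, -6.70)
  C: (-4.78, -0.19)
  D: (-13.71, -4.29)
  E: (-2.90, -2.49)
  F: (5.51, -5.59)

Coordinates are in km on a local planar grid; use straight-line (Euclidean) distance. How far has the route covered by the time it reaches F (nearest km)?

Leg distances:
A→B: 6.6 km  (cumulative 6.6 km)
B→C: 8.4 km  (cumulative 15.0 km)
C→D: 9.8 km  (cumulative 24.8 km)
D→E: 11.0 km  (cumulative 35.8 km)
E→F: 9.0 km  (cumulative 44.7 km)
Cumulative distance at F ≈ 45 km.

45 km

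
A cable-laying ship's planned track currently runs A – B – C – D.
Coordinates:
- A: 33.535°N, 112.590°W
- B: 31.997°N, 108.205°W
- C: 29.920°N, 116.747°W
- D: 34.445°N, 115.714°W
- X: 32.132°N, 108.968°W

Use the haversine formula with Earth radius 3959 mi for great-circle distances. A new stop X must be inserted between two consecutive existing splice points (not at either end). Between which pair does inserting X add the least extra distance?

Added distance for inserting X between each consecutive pair:
A–B: 1.2 mi
B–C: 4.9 mi
C–D: 587.8 mi
Smallest added distance is 1.2 mi, inserting between A and B.

between A and B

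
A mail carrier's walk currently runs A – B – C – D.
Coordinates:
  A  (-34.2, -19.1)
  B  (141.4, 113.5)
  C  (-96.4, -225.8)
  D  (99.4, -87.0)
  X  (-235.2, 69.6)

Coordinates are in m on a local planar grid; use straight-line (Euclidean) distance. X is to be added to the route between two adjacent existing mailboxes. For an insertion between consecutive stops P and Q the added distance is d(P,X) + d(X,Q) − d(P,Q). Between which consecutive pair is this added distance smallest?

between B and C

Added distance for inserting X between each consecutive pair:
A–B: 378.8 m
B–C: 291.2 m
C–D: 455.8 m
Smallest added distance is 291.2 m, inserting between B and C.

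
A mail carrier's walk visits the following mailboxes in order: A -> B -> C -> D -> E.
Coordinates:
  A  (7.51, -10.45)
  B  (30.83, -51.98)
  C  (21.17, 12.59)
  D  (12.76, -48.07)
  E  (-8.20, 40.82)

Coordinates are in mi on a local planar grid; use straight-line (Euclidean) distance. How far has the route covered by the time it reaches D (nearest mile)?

174 mi

Leg distances:
A→B: 47.6 mi  (cumulative 47.6 mi)
B→C: 65.3 mi  (cumulative 112.9 mi)
C→D: 61.2 mi  (cumulative 174.2 mi)
Cumulative distance at D ≈ 174 mi.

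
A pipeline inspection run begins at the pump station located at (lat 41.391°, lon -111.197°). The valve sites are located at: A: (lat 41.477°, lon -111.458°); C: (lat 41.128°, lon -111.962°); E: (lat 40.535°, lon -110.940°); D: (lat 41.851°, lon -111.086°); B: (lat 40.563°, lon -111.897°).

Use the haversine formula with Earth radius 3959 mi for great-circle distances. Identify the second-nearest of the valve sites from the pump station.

Distance to each, sorted:
A: 14.8 mi
D: 32.3 mi
C: 43.7 mi
E: 60.6 mi
B: 67.9 mi
The second-nearest is D at 32.3 mi.

D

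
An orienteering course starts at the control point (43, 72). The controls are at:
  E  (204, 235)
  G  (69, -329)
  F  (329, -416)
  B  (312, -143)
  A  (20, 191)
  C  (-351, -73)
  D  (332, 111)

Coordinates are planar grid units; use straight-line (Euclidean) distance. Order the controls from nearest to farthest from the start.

Distance from the start at (43, 72) to each:
A (20, 191): 121.2
E (204, 235): 229.1
D (332, 111): 291.6
B (312, -143): 344.4
G (69, -329): 401.8
C (-351, -73): 419.8
F (329, -416): 565.6

A, E, D, B, G, C, F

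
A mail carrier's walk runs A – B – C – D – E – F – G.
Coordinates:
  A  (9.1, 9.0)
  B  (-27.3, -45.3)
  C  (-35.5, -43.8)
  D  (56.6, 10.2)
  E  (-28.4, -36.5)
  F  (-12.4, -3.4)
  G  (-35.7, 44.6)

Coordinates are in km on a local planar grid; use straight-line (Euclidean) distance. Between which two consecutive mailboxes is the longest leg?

C–D

Leg distances:
A→B: 65.4 km
B→C: 8.3 km
C→D: 106.8 km
D→E: 97.0 km
E→F: 36.8 km
F→G: 53.4 km
The longest leg is C–D at 106.8 km.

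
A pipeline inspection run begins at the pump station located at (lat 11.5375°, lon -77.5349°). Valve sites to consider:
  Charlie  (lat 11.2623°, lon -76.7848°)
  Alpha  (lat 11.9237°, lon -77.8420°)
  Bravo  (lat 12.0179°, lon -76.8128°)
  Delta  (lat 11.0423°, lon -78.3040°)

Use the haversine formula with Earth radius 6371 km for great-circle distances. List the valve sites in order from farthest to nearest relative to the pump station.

Computing each great-circle distance from (lat 11.5375°, lon -77.5349°):
Delta (lat 11.0423°, lon -78.3040°): 100.3 km
Bravo (lat 12.0179°, lon -76.8128°): 95.0 km
Charlie (lat 11.2623°, lon -76.7848°): 87.3 km
Alpha (lat 11.9237°, lon -77.8420°): 54.4 km

Delta, Bravo, Charlie, Alpha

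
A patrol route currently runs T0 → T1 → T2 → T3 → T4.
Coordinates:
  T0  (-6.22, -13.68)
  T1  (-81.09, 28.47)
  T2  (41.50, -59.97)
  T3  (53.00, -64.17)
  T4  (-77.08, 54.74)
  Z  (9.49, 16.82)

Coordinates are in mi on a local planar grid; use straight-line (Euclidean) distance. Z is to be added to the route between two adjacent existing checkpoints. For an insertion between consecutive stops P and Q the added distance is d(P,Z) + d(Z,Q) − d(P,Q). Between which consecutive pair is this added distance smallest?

Added distance for inserting Z between each consecutive pair:
T0–T1: 39.7 mi
T1–T2: 23.4 mi
T2–T3: 162.9 mi
T3–T4: 10.2 mi
Smallest added distance is 10.2 mi, inserting between T3 and T4.

between T3 and T4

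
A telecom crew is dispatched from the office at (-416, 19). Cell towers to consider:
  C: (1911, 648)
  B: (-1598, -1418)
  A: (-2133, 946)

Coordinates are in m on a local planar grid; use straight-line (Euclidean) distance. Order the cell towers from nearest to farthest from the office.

B, A, C

Computing each straight-line distance from (-416, 19):
B (-1598, -1418): 1860.7 m
A (-2133, 946): 1951.3 m
C (1911, 648): 2410.5 m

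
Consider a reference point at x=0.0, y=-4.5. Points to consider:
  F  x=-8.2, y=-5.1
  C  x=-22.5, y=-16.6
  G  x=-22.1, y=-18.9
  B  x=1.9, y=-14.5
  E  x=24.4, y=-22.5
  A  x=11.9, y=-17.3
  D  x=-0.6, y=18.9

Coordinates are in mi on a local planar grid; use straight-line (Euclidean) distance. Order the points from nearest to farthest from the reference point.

F, B, A, D, C, G, E

Distance from the reference point at x=0.0, y=-4.5 to each:
F x=-8.2, y=-5.1: 8.2 mi
B x=1.9, y=-14.5: 10.2 mi
A x=11.9, y=-17.3: 17.5 mi
D x=-0.6, y=18.9: 23.4 mi
C x=-22.5, y=-16.6: 25.5 mi
G x=-22.1, y=-18.9: 26.4 mi
E x=24.4, y=-22.5: 30.3 mi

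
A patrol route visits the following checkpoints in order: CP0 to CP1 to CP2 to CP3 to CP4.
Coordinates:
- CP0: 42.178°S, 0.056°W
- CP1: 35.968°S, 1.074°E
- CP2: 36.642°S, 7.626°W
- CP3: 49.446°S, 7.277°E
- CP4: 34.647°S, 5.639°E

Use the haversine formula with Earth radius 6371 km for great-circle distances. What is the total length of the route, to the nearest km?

Leg distances:
CP0→CP1: 697.4 km  (cumulative 697.4 km)
CP1→CP2: 782.9 km  (cumulative 1480.3 km)
CP2→CP3: 1862.2 km  (cumulative 3342.5 km)
CP3→CP4: 1651.0 km  (cumulative 4993.5 km)
Total route length ≈ 4993 km.

4993 km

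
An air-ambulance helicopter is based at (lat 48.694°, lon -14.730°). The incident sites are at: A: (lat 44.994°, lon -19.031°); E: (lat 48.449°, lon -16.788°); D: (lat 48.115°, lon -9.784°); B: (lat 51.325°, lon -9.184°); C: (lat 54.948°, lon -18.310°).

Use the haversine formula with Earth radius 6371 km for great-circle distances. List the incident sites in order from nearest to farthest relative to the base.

E, D, B, A, C

Distances from the base:
E (lat 48.449°, lon -16.788°): 153.8 km
D (lat 48.115°, lon -9.784°): 370.7 km
B (lat 51.325°, lon -9.184°): 492.4 km
A (lat 44.994°, lon -19.031°): 525.4 km
C (lat 54.948°, lon -18.310°): 737.4 km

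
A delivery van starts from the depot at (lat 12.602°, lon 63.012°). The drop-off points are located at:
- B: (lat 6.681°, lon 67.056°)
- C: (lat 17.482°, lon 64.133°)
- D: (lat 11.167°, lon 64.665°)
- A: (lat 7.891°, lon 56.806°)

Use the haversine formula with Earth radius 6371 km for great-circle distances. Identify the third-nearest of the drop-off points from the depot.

B

Distance to each, sorted:
D: 240.4 km
C: 555.8 km
B: 793.6 km
A: 857.5 km
The third-nearest is B at 793.6 km.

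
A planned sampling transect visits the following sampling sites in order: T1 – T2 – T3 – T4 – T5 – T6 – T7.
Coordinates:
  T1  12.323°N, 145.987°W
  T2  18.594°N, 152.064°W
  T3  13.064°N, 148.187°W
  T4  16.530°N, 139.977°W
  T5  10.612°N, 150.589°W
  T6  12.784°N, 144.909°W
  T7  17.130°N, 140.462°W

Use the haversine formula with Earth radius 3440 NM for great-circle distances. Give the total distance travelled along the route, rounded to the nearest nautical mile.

Leg distances:
T1→T2: 515.0 NM  (cumulative 515.0 NM)
T2→T3: 400.4 NM  (cumulative 915.5 NM)
T3→T4: 519.9 NM  (cumulative 1435.4 NM)
T4→T5: 713.7 NM  (cumulative 2149.1 NM)
T5→T6: 358.5 NM  (cumulative 2507.6 NM)
T6→T7: 366.9 NM  (cumulative 2874.4 NM)
Total route length ≈ 2874 NM.

2874 NM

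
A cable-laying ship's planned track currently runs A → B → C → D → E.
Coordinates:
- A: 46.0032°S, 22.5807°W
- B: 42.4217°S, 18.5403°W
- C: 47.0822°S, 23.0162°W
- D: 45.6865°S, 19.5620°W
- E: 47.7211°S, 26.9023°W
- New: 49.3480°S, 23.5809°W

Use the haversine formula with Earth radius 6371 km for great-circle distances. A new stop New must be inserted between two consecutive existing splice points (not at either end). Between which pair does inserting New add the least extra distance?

between D and E

Added distance for inserting New between each consecutive pair:
A–B: 730.3 km
B–C: 491.2 km
C–D: 455.0 km
D–E: 207.4 km
Smallest added distance is 207.4 km, inserting between D and E.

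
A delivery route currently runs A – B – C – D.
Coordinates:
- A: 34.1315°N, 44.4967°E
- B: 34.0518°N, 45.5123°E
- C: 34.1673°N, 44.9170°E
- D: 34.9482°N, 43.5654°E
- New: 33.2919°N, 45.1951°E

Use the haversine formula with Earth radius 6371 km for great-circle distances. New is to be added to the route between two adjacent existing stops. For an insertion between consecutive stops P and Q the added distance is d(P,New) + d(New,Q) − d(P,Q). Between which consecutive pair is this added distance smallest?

Added distance for inserting New between each consecutive pair:
A–B: 109.0 km
B–C: 133.8 km
C–D: 187.0 km
Smallest added distance is 109.0 km, inserting between A and B.

between A and B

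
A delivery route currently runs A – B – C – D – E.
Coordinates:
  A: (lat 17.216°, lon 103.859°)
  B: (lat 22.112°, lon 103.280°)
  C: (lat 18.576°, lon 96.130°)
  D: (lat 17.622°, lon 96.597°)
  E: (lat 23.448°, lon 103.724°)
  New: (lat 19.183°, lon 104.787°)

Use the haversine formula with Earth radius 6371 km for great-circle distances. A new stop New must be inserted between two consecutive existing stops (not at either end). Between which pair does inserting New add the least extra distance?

Added distance for inserting New between each consecutive pair:
A–B: 53.4 km
B–C: 432.1 km
C–D: 1677.5 km
D–E: 383.4 km
Smallest added distance is 53.4 km, inserting between A and B.

between A and B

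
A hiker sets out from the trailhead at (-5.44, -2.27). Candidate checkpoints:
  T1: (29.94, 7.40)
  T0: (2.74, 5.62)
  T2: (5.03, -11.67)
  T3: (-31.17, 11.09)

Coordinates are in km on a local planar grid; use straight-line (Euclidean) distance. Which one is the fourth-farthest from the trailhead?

Distances from the trailhead ((-5.44, -2.27)):
T1: 36.7 km
T3: 29.0 km
T2: 14.1 km
T0: 11.4 km
The fourth-farthest is T0 at 11.4 km.

T0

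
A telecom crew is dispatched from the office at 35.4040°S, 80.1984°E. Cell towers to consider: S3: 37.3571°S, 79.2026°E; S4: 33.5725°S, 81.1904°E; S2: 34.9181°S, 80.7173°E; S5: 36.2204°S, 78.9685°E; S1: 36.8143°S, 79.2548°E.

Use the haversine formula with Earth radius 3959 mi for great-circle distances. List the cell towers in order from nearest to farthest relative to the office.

S2, S5, S1, S4, S3

Distance from the office at 35.4040°S, 80.1984°E to each:
S2 34.9181°S, 80.7173°E: 44.6 mi
S5 36.2204°S, 78.9685°E: 89.1 mi
S1 36.8143°S, 79.2548°E: 110.8 mi
S4 33.5725°S, 81.1904°E: 138.6 mi
S3 37.3571°S, 79.2026°E: 145.9 mi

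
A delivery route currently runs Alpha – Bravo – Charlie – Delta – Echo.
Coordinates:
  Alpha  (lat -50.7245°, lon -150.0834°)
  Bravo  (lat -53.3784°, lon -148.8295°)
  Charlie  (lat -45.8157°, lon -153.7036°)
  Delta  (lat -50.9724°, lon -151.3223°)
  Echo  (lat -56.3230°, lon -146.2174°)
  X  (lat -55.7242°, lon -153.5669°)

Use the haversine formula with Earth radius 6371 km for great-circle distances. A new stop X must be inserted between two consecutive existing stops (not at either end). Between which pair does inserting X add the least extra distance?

Added distance for inserting X between each consecutive pair:
Alpha–Bravo: 696.5 km
Bravo–Charlie: 592.6 km
Charlie–Delta: 1051.1 km
Delta–Echo: 327.1 km
Smallest added distance is 327.1 km, inserting between Delta and Echo.

between Delta and Echo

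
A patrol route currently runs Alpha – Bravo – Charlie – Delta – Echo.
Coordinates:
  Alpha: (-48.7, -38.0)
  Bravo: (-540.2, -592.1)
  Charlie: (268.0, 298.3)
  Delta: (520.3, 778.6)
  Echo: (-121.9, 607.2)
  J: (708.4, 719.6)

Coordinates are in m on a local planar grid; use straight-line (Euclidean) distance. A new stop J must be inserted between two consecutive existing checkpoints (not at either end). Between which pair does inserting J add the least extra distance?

between Charlie and Delta

Added distance for inserting J between each consecutive pair:
Alpha–Bravo: 2141.3 m
Bravo–Charlie: 1217.9 m
Charlie–Delta: 264.1 m
Delta–Echo: 370.3 m
Smallest added distance is 264.1 m, inserting between Charlie and Delta.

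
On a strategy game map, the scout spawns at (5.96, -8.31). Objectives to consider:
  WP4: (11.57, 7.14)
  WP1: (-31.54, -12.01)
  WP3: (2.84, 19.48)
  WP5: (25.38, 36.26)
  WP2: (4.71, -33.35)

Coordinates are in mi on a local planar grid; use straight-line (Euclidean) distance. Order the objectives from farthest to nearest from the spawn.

Distance from the spawn at (5.96, -8.31) to each:
WP5 (25.38, 36.26): 48.6 mi
WP1 (-31.54, -12.01): 37.7 mi
WP3 (2.84, 19.48): 28.0 mi
WP2 (4.71, -33.35): 25.1 mi
WP4 (11.57, 7.14): 16.4 mi

WP5, WP1, WP3, WP2, WP4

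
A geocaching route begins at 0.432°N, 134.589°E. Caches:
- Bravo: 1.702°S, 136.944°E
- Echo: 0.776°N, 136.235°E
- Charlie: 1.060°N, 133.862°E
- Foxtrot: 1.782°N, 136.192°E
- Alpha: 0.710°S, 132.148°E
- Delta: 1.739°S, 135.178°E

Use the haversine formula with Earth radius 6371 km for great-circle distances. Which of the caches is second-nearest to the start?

Distance to each, sorted:
Charlie: 106.8 km
Echo: 187.0 km
Foxtrot: 233.0 km
Delta: 250.1 km
Alpha: 299.7 km
Bravo: 353.4 km
The second-nearest is Echo at 187.0 km.

Echo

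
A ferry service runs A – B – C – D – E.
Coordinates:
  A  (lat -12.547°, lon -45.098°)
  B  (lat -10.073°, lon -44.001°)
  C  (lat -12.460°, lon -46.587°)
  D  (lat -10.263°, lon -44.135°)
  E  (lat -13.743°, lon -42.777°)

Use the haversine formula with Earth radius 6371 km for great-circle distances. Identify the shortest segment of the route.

A–B

Leg distances:
A→B: 300.0 km
B→C: 387.3 km
C→D: 362.1 km
D→E: 414.2 km
The shortest leg is A–B at 300.0 km.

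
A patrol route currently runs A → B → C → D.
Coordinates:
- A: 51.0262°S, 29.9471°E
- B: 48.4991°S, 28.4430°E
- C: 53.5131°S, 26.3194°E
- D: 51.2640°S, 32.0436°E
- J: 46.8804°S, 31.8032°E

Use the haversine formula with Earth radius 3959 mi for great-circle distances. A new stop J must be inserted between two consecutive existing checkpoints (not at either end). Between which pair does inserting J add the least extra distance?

between A and B

Added distance for inserting J between each consecutive pair:
A–B: 303.7 mi
B–C: 351.8 mi
C–D: 534.3 mi
Smallest added distance is 303.7 mi, inserting between A and B.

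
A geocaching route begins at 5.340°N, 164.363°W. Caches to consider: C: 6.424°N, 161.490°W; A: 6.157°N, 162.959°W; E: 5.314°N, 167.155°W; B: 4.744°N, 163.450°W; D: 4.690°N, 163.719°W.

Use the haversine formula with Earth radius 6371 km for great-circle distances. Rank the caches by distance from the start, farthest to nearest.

Distance from the start at 5.340°N, 164.363°W to each:
C 6.424°N, 161.490°W: 339.9 km
E 5.314°N, 167.155°W: 309.1 km
A 6.157°N, 162.959°W: 179.9 km
B 4.744°N, 163.450°W: 120.9 km
D 4.690°N, 163.719°W: 101.6 km

C, E, A, B, D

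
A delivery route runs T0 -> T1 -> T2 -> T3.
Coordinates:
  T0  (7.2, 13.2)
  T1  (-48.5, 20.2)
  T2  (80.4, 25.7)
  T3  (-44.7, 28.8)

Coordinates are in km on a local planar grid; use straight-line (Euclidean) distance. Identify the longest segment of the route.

T1–T2

Leg distances:
T0→T1: 56.1 km
T1→T2: 129.0 km
T2→T3: 125.1 km
The longest leg is T1–T2 at 129.0 km.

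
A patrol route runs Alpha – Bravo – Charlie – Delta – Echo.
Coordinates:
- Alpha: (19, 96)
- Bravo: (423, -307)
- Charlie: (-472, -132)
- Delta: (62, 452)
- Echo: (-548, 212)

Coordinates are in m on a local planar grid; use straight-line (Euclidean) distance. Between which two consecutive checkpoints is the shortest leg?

Alpha–Bravo

Leg distances:
Alpha→Bravo: 570.6 m
Bravo→Charlie: 911.9 m
Charlie→Delta: 791.3 m
Delta→Echo: 655.5 m
The shortest leg is Alpha–Bravo at 570.6 m.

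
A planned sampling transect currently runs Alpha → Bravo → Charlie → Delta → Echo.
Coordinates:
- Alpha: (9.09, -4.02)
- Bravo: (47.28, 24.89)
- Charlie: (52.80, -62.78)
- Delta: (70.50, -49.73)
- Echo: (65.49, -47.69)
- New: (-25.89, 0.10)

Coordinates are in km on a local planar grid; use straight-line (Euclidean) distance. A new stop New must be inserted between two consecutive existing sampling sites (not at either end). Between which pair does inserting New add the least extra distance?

Added distance for inserting New between each consecutive pair:
Alpha–Bravo: 64.6 km
Bravo–Charlie: 90.1 km
Charlie–Delta: 187.2 km
Delta–Echo: 206.2 km
Smallest added distance is 64.6 km, inserting between Alpha and Bravo.

between Alpha and Bravo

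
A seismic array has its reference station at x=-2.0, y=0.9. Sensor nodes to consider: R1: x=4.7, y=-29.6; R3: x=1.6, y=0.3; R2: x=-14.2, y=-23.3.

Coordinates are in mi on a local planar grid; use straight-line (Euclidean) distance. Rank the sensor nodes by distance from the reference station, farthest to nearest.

R1, R2, R3

Distances from the reference station:
R1 x=4.7, y=-29.6: 31.2 mi
R2 x=-14.2, y=-23.3: 27.1 mi
R3 x=1.6, y=0.3: 3.6 mi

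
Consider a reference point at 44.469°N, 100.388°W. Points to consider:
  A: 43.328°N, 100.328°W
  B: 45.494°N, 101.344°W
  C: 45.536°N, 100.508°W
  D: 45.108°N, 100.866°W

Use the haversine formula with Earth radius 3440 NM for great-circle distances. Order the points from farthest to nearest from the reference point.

B, A, C, D

Distance from the reference point at 44.469°N, 100.388°W to each:
B 45.494°N, 101.344°W: 73.7 NM
A 43.328°N, 100.328°W: 68.6 NM
C 45.536°N, 100.508°W: 64.3 NM
D 45.108°N, 100.866°W: 43.4 NM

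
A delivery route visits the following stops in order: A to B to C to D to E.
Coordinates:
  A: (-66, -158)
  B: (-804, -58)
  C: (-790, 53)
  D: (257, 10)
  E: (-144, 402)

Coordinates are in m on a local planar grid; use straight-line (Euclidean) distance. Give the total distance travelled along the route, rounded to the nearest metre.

2465 m

Leg distances:
A→B: 744.7 m  (cumulative 744.7 m)
B→C: 111.9 m  (cumulative 856.6 m)
C→D: 1047.9 m  (cumulative 1904.5 m)
D→E: 560.8 m  (cumulative 2465.3 m)
Total route length ≈ 2465 m.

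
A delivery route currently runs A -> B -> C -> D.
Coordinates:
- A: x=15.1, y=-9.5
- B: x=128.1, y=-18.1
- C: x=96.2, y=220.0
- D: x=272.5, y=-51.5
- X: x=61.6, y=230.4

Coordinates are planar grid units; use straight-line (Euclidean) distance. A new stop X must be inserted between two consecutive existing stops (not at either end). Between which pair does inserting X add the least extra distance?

Added distance for inserting X between each consecutive pair:
A–B: 388.3
B–C: 53.1
C–D: 64.5
Smallest added distance is 53.1, inserting between B and C.

between B and C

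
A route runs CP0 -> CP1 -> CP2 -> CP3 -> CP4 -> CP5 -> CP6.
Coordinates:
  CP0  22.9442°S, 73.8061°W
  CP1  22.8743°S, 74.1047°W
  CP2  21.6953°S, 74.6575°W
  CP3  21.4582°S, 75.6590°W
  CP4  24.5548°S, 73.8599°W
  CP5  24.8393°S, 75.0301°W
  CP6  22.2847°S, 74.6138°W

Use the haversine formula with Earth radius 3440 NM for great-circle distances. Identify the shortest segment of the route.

CP0–CP1

Leg distances:
CP0→CP1: 17.0 NM
CP1→CP2: 77.2 NM
CP2→CP3: 57.7 NM
CP3→CP4: 210.8 NM
CP4→CP5: 66.1 NM
CP5→CP6: 155.1 NM
The shortest leg is CP0–CP1 at 17.0 NM.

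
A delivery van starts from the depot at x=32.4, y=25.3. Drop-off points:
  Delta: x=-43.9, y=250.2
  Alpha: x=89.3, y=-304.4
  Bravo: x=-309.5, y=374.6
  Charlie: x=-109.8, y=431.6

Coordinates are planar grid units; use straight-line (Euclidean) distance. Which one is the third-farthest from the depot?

Alpha

Distance to each, sorted:
Bravo: 488.8
Charlie: 430.5
Alpha: 334.6
Delta: 237.5
The third-farthest is Alpha at 334.6.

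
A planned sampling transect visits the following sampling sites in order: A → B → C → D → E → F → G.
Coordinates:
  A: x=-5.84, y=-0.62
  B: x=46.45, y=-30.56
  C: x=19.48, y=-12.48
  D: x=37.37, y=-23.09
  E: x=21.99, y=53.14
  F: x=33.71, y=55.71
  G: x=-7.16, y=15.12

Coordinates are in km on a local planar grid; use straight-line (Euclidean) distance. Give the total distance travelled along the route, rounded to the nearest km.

Leg distances:
A→B: 60.3 km  (cumulative 60.3 km)
B→C: 32.5 km  (cumulative 92.7 km)
C→D: 20.8 km  (cumulative 113.5 km)
D→E: 77.8 km  (cumulative 191.3 km)
E→F: 12.0 km  (cumulative 203.3 km)
F→G: 57.6 km  (cumulative 260.9 km)
Total route length ≈ 261 km.

261 km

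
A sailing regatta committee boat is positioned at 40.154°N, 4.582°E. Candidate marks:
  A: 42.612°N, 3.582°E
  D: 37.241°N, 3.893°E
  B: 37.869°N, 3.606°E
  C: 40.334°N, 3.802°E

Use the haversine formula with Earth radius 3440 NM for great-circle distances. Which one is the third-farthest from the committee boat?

Distances from the committee boat (40.154°N, 4.582°E):
D: 177.8 NM
A: 154.3 NM
B: 144.5 NM
C: 37.3 NM
The third-farthest is B at 144.5 NM.

B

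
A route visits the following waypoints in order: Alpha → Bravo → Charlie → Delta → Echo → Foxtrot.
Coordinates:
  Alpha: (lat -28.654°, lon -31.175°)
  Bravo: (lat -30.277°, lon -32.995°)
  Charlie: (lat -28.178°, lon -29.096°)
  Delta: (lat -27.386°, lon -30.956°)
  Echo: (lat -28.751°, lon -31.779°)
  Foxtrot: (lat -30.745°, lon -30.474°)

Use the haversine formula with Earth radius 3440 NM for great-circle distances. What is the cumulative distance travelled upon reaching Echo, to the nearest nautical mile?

Leg distances:
Alpha→Bravo: 136.2 NM  (cumulative 136.2 NM)
Bravo→Charlie: 240.0 NM  (cumulative 376.2 NM)
Charlie→Delta: 109.6 NM  (cumulative 485.8 NM)
Delta→Echo: 92.8 NM  (cumulative 578.7 NM)
Cumulative distance at Echo ≈ 579 NM.

579 NM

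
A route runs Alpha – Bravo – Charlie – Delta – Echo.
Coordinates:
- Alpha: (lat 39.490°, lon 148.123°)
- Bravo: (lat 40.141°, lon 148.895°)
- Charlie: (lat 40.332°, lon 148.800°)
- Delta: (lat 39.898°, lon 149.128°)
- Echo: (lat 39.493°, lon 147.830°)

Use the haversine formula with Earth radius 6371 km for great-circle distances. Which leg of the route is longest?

Delta–Echo

Leg distances:
Alpha→Bravo: 97.9 km
Bravo→Charlie: 22.7 km
Charlie→Delta: 55.7 km
Delta→Echo: 119.8 km
The longest leg is Delta–Echo at 119.8 km.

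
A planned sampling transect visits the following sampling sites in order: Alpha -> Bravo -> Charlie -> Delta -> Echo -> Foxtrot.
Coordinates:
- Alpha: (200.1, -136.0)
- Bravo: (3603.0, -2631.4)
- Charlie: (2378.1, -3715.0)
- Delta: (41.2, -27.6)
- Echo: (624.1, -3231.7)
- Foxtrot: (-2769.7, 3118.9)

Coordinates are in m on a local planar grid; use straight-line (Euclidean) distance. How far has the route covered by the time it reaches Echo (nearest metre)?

13477 m

Leg distances:
Alpha→Bravo: 4219.8 m  (cumulative 4219.8 m)
Bravo→Charlie: 1635.4 m  (cumulative 5855.2 m)
Charlie→Delta: 4365.5 m  (cumulative 10220.8 m)
Delta→Echo: 3256.7 m  (cumulative 13477.5 m)
Cumulative distance at Echo ≈ 13477 m.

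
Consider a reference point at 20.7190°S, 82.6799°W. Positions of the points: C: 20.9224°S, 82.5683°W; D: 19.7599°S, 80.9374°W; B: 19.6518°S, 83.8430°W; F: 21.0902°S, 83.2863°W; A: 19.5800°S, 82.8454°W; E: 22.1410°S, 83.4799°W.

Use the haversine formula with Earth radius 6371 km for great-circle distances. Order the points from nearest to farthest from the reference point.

Distance from the reference point at 20.7190°S, 82.6799°W to each:
C 20.9224°S, 82.5683°W: 25.4 km
F 21.0902°S, 83.2863°W: 75.3 km
A 19.5800°S, 82.8454°W: 127.8 km
B 19.6518°S, 83.8430°W: 169.8 km
E 22.1410°S, 83.4799°W: 178.5 km
D 19.7599°S, 80.9374°W: 210.8 km

C, F, A, B, E, D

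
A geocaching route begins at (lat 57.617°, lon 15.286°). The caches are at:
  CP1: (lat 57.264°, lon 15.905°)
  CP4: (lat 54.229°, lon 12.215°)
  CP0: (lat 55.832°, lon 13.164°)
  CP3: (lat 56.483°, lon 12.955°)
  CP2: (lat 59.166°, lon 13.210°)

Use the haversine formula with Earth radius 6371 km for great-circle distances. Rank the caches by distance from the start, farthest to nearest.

Computing each great-circle distance from (lat 57.617°, lon 15.286°):
CP4 (lat 54.229°, lon 12.215°): 422.4 km
CP0 (lat 55.832°, lon 13.164°): 236.9 km
CP2 (lat 59.166°, lon 13.210°): 210.5 km
CP3 (lat 56.483°, lon 12.955°): 189.1 km
CP1 (lat 57.264°, lon 15.905°): 54.0 km

CP4, CP0, CP2, CP3, CP1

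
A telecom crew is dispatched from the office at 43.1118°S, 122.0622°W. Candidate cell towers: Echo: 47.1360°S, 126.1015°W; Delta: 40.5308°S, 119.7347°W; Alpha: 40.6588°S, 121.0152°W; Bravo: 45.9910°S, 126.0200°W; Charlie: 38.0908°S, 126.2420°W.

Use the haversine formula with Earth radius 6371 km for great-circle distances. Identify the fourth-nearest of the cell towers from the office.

Echo

Distance to each, sorted:
Alpha: 286.2 km
Delta: 345.7 km
Bravo: 448.1 km
Echo: 548.2 km
Charlie: 660.3 km
The fourth-nearest is Echo at 548.2 km.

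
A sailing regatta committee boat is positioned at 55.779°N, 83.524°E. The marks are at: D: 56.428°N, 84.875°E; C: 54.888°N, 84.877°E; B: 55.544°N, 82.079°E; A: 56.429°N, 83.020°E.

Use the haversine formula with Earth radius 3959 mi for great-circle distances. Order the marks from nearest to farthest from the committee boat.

A, B, D, C

Computing each great-circle distance from 55.779°N, 83.524°E:
A 56.429°N, 83.020°E: 48.9 mi
B 55.544°N, 82.079°E: 58.6 mi
D 56.428°N, 84.875°E: 68.7 mi
C 54.888°N, 84.877°E: 81.3 mi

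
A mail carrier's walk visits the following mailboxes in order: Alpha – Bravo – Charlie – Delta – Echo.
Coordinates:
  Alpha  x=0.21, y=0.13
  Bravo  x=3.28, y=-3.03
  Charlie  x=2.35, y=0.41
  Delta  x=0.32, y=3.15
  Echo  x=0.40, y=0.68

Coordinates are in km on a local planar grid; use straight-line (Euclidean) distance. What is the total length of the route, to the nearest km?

14 km

Leg distances:
Alpha→Bravo: 4.4 km  (cumulative 4.4 km)
Bravo→Charlie: 3.6 km  (cumulative 8.0 km)
Charlie→Delta: 3.4 km  (cumulative 11.4 km)
Delta→Echo: 2.5 km  (cumulative 13.9 km)
Total route length ≈ 14 km.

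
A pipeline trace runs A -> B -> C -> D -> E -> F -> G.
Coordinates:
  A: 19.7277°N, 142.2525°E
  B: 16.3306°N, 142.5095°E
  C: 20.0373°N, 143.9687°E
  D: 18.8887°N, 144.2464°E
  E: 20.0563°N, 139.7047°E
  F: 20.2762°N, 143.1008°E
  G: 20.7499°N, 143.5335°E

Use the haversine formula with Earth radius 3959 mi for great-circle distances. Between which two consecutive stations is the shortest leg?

F–G

Leg distances:
A→B: 235.3 mi
B→C: 273.4 mi
C→D: 81.4 mi
D→E: 306.7 mi
E→F: 220.8 mi
F→G: 43.1 mi
The shortest leg is F–G at 43.1 mi.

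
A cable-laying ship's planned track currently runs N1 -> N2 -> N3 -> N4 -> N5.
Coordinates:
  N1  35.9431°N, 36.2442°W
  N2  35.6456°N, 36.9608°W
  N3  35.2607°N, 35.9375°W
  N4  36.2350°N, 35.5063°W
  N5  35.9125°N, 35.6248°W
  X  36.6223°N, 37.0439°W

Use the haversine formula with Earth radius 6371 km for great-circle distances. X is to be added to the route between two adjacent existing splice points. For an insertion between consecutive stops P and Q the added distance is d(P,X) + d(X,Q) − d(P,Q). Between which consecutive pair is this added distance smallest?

Added distance for inserting X between each consecutive pair:
N1–N2: 140.4 km
N2–N3: 188.0 km
N3–N4: 210.3 km
N4–N5: 256.5 km
Smallest added distance is 140.4 km, inserting between N1 and N2.

between N1 and N2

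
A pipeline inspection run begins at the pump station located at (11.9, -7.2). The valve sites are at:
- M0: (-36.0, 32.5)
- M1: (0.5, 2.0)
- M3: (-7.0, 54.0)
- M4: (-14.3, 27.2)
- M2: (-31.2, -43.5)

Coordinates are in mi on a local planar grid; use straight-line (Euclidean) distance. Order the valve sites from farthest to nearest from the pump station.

M3, M0, M2, M4, M1

Distances from the pump station:
M3 (-7.0, 54.0): 64.1 mi
M0 (-36.0, 32.5): 62.2 mi
M2 (-31.2, -43.5): 56.3 mi
M4 (-14.3, 27.2): 43.2 mi
M1 (0.5, 2.0): 14.6 mi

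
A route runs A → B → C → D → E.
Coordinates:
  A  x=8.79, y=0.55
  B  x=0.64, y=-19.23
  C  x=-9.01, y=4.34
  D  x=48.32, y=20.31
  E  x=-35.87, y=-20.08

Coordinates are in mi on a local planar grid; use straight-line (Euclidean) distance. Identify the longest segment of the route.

D–E

Leg distances:
A→B: 21.4 mi
B→C: 25.5 mi
C→D: 59.5 mi
D→E: 93.4 mi
The longest leg is D–E at 93.4 mi.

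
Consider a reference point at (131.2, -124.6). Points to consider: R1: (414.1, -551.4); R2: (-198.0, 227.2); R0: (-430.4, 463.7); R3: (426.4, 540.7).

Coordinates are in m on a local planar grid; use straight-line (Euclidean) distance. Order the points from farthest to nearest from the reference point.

R0, R3, R1, R2

Computing each straight-line distance from (131.2, -124.6):
R0 (-430.4, 463.7): 813.3 m
R3 (426.4, 540.7): 727.9 m
R1 (414.1, -551.4): 512.0 m
R2 (-198.0, 227.2): 481.8 m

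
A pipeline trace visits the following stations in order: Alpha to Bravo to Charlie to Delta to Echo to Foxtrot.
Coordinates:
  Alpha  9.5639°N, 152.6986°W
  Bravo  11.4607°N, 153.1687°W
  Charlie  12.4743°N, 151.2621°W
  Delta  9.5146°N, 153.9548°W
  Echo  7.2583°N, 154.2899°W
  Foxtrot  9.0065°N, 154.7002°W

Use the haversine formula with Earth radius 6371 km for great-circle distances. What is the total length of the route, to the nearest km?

Leg distances:
Alpha→Bravo: 217.1 km  (cumulative 217.1 km)
Bravo→Charlie: 236.0 km  (cumulative 453.1 km)
Charlie→Delta: 441.2 km  (cumulative 894.3 km)
Delta→Echo: 253.6 km  (cumulative 1147.9 km)
Echo→Foxtrot: 199.6 km  (cumulative 1347.5 km)
Total route length ≈ 1347 km.

1347 km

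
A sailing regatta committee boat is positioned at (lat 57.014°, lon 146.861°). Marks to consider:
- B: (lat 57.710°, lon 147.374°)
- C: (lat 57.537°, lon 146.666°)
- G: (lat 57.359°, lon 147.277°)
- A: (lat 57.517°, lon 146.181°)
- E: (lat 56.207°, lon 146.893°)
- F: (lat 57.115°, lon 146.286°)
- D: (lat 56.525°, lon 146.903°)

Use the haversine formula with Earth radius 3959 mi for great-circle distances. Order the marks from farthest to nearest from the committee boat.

Distances from the committee boat:
E (lat 56.207°, lon 146.893°): 55.8 mi
B (lat 57.710°, lon 147.374°): 51.8 mi
A (lat 57.517°, lon 146.181°): 43.1 mi
C (lat 57.537°, lon 146.666°): 36.9 mi
D (lat 56.525°, lon 146.903°): 33.8 mi
G (lat 57.359°, lon 147.277°): 28.5 mi
F (lat 57.115°, lon 146.286°): 22.7 mi

E, B, A, C, D, G, F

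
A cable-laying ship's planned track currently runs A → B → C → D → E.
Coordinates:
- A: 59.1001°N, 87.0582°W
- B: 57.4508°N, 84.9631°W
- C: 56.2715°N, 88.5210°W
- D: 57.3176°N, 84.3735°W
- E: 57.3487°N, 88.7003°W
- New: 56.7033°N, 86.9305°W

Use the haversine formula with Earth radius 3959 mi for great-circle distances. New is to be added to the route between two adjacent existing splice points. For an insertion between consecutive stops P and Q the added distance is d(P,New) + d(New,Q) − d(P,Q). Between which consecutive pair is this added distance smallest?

between C and D

Added distance for inserting New between each consecutive pair:
A–B: 118.8 mi
B–C: 0.6 mi
C–D: 0.0 mi
D–E: 23.9 mi
Smallest added distance is 0.0 mi, inserting between C and D.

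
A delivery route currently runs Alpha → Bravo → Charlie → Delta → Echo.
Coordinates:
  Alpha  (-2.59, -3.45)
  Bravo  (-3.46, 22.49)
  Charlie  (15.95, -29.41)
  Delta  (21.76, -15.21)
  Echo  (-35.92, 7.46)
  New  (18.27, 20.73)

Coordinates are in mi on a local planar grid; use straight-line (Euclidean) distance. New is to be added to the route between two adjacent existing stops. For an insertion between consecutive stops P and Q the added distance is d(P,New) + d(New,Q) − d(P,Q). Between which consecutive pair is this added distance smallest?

Added distance for inserting New between each consecutive pair:
Alpha–Bravo: 27.8 mi
Bravo–Charlie: 16.6 mi
Charlie–Delta: 71.0 mi
Delta–Echo: 29.9 mi
Smallest added distance is 16.6 mi, inserting between Bravo and Charlie.

between Bravo and Charlie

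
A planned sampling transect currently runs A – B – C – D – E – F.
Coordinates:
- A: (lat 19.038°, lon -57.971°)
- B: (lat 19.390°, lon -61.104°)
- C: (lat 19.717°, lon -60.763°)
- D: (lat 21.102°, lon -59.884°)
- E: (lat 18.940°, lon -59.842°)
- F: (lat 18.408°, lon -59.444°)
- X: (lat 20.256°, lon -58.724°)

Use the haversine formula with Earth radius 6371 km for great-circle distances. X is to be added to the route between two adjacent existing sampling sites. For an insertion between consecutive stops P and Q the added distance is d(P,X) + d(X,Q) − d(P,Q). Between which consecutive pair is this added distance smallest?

between A and B

Added distance for inserting X between each consecutive pair:
A–B: 92.4 km
B–C: 437.3 km
C–D: 195.2 km
D–E: 100.0 km
E–F: 333.9 km
Smallest added distance is 92.4 km, inserting between A and B.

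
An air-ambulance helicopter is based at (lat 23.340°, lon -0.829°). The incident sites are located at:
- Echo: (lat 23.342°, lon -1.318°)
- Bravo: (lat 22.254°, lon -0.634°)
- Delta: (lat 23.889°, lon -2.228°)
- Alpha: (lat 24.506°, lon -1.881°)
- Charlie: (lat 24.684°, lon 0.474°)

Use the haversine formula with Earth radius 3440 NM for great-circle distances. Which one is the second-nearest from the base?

Bravo

Distances from the base ((lat 23.340°, lon -0.829°)):
Echo: 27.0 NM
Bravo: 66.1 NM
Delta: 83.7 NM
Alpha: 90.7 NM
Charlie: 107.8 NM
The second-nearest is Bravo at 66.1 NM.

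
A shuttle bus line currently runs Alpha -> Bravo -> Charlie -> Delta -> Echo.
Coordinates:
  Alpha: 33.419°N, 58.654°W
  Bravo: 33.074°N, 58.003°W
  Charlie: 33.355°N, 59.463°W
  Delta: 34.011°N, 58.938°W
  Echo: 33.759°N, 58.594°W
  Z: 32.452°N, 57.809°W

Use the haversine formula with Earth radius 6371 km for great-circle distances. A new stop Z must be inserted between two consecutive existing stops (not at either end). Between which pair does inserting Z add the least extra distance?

between Bravo and Charlie

Added distance for inserting Z between each consecutive pair:
Alpha–Bravo: 133.2 km
Bravo–Charlie: 116.3 km
Charlie–Delta: 299.2 km
Delta–Echo: 323.0 km
Smallest added distance is 116.3 km, inserting between Bravo and Charlie.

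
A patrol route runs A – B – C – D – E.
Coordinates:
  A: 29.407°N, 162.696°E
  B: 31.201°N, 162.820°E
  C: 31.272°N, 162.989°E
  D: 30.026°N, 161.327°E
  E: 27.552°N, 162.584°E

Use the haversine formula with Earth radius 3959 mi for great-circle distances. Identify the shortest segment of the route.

Leg distances:
A→B: 124.2 mi
B→C: 11.1 mi
C→D: 131.0 mi
D→E: 187.1 mi
The shortest leg is B–C at 11.1 mi.

B–C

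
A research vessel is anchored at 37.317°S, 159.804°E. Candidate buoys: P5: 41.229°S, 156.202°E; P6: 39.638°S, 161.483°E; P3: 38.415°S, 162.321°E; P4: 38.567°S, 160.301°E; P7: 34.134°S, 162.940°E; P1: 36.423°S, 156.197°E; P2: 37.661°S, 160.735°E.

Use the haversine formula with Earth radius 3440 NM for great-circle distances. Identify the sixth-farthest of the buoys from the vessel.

Distance to each, sorted:
P5: 288.4 NM
P7: 244.7 NM
P1: 181.4 NM
P6: 160.1 NM
P3: 136.3 NM
P4: 78.7 NM
P2: 48.9 NM
The sixth-farthest is P4 at 78.7 NM.

P4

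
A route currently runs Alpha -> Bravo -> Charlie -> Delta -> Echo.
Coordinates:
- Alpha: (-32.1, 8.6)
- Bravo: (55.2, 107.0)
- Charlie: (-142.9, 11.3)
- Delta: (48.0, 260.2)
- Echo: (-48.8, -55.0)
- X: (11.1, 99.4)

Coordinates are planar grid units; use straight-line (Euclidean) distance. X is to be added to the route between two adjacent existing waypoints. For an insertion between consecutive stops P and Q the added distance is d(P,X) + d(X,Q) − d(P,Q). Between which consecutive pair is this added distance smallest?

Added distance for inserting X between each consecutive pair:
Alpha–Bravo: 13.8
Bravo–Charlie: 2.2
Charlie–Delta: 28.7
Delta–Echo: 0.9
Smallest added distance is 0.9, inserting between Delta and Echo.

between Delta and Echo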